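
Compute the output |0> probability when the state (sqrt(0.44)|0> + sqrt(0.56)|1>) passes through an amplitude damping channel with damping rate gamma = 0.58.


For amplitude damping with parameter gamma on state sqrt(a)|0> + sqrt(b)|1>:
alpha^2 = 0.44, beta^2 = 0.56
P(|0>) = alpha^2 + gamma * beta^2
= 0.44 + 0.58 * 0.56
= 0.44 + 0.3248
= 0.7648

0.7648


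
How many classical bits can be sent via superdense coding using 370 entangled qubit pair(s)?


Superdense coding allows 2 classical bits per shared entangled pair.
370 pair(s) -> 2 * 370 = 740 classical bits

740


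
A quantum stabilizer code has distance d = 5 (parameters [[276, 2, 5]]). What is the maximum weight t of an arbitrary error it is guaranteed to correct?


Code parameters: [[276, 2, 5]], distance d = 5.
Number of correctable errors = floor((d-1)/2)
= floor((5 - 1)/2)
= floor(4/2)
= 2

2


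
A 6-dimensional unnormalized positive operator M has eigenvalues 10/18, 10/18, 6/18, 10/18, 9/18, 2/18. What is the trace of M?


tr(M) = sum of eigenvalues
= 10/18 + 10/18 + 6/18 + 10/18 + 9/18 + 2/18
= 47/18
= 2.6111

2.6111


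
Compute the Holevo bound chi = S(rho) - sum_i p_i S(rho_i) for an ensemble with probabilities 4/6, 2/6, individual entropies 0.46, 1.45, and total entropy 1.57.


chi = S(rho) - sum_i p_i * S(rho_i)
Weighted entropy = 4/6 * 0.46 + 2/6 * 1.45
= 0.7900
chi = 1.57 - 0.7900
= 0.7800

0.7800


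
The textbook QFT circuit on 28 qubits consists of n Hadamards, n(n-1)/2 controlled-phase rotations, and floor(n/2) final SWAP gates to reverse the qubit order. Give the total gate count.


Hadamard gates: 28
Controlled rotations: n*(n-1)/2 = 28*27/2 = 378
SWAP gates: floor(n/2) = floor(28/2) = 14
Total = 28 + 378 + 14
= 420

420


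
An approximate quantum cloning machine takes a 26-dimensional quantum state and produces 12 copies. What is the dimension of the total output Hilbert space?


Output space = H^(tensor 12) where dim(H) = 26
dim = 26^12
= 676 (after 2 factors)
= 17576 (after 3 factors)
= 456976 (after 4 factors)
= 11881376 (after 5 factors)
= 308915776 (after 6 factors)
= 8031810176 (after 7 factors)
= 208827064576 (after 8 factors)
= 5429503678976 (after 9 factors)
= 141167095653376 (after 10 factors)
= 3670344486987776 (after 11 factors)
= 95428956661682176 (after 12 factors)
= 95428956661682176

95428956661682176


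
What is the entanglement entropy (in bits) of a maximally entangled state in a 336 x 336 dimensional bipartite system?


For a maximally entangled state in d x d:
S = log2(d) = log2(336)
= 8.3923

8.3923


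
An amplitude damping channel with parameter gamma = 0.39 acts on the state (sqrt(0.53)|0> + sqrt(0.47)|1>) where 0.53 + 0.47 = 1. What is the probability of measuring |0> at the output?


For amplitude damping with parameter gamma on state sqrt(a)|0> + sqrt(b)|1>:
alpha^2 = 0.53, beta^2 = 0.47
P(|0>) = alpha^2 + gamma * beta^2
= 0.53 + 0.39 * 0.47
= 0.53 + 0.1833
= 0.7133

0.7133


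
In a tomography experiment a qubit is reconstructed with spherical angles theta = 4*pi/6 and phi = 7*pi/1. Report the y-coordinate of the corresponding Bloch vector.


theta = 2.0944, phi = 21.9911
r_y = sin(theta)*sin(phi) = 0.8660 * 0.0000
r_y = 0.0000

0.0000


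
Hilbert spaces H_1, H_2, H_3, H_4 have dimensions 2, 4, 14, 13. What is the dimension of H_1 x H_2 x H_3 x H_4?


dim(H_1 x H_2 x H_3 x H_4) = 2 * 4 * 14 * 13
= 8 * 14 * 13
= 112 * 13
= 1456

1456


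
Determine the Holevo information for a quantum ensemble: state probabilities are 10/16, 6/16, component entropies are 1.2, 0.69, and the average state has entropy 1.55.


chi = S(rho) - sum_i p_i * S(rho_i)
Weighted entropy = 10/16 * 1.2 + 6/16 * 0.69
= 1.0088
chi = 1.55 - 1.0088
= 0.5413

0.5413


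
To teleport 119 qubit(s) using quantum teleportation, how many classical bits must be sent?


Quantum teleportation requires 2 classical bits per qubit teleported.
119 qubit(s) -> 2 * 119 = 238 classical bits

238


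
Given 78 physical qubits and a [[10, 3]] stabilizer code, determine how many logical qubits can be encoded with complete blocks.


Each code block uses 10 physical qubits for 3 logical qubit(s).
Number of complete blocks = floor(78 / 10) = 7
Logical qubits = 7 * 3
= 21

21


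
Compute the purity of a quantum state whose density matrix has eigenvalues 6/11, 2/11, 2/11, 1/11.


tr(rho^2) = sum of eigenvalues squared
= (6/11)^2 + (2/11)^2 + (2/11)^2 + (1/11)^2
= (36 + 4 + 4 + 1) / 121
= 45/121
= 0.3719

0.3719


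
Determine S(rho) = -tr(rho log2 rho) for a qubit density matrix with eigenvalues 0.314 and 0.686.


S = -p*log2(p) - (1-p)*log2(1-p)
p = 0.3140, 1-p = 0.6860
= -0.3140 * log2(0.3140) - 0.6860 * log2(0.6860)
= -(-0.5247) - (-0.3730)
= 0.8977

0.8977


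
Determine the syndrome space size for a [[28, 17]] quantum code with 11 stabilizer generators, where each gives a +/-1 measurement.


Each stabilizer generator gives a binary (+1 or -1) measurement outcome.
With 11 independent generators:
Total syndromes = 2^11
= 2048

2048


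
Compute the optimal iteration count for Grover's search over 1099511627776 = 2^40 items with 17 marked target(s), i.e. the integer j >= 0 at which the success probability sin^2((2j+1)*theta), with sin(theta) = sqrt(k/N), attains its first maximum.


After j Grover iterations the success probability is P(j) = sin^2((2j+1)*theta), where sin(theta) = sqrt(k/N).
N = 2^40 = 1099511627776, k = 17
sin(theta) = sqrt(k/N) = 3.932099939e-06
theta = arcsin(sqrt(k/N)) = 3.932099939e-06 rad
P(j) reaches its first maximum when (2j+1)*theta is as close as possible to pi/2, i.e. j = round(pi/(4*theta) - 1/2).
pi/(4*theta) - 1/2 = 199739.6326
(For comparison, the common estimate pi/4 * sqrt(N/k) = 199740.1326; the exact maximiser is used here.)
Optimal iterations = 199740

199740


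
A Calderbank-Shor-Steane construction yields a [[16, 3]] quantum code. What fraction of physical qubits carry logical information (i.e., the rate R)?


Code rate R = k/n
= 3/16
= 0.1875

0.1875


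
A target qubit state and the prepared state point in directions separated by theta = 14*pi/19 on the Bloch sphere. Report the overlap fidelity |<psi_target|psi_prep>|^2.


For states separated by angle theta on Bloch sphere:
F = cos^2(theta/2)
theta = 14*pi/19 = 2.3149
theta/2 = 1.1574
cos(theta/2) = 0.4017
F = 0.1614

0.1614


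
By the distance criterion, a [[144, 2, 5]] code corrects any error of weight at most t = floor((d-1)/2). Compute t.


Code parameters: [[144, 2, 5]], distance d = 5.
Number of correctable errors = floor((d-1)/2)
= floor((5 - 1)/2)
= floor(4/2)
= 2

2


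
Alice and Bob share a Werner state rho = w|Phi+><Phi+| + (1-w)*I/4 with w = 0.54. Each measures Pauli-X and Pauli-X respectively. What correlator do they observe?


|Phi+> = (|00> + |11>)/sqrt(2)
For the pure Bell state, <X_A X_B> = +1 (Bell-state Pauli correlator).
The maximally-mixed part I/4 has tr(I/4 * P tensor P) = 0 for any traceless Pauli P.
So <X_A X_B>_rho = w * (+1) + (1 - w) * 0
= 0.54 * (+1)
= 0.5400

0.5400


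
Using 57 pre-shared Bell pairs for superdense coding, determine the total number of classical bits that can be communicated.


Superdense coding allows 2 classical bits per shared entangled pair.
57 pair(s) -> 2 * 57 = 114 classical bits

114


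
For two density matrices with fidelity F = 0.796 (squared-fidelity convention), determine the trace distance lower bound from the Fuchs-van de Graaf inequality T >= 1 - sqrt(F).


Fuchs-van de Graaf (squared-fidelity convention): 1 - sqrt(F) <= T <= sqrt(1 - F).
Lower bound: T >= 1 - sqrt(F)
sqrt(F) = sqrt(0.796) = 0.8922
T >= 1 - 0.8922
T >= 0.1078

0.1078


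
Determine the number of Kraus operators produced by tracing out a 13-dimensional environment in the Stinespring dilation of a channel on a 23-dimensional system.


Tracing out the environment in an orthonormal basis {|i>_E} gives Kraus operators K_i = <i|_E U |0>_E.
Number of Kraus operators = dim(H_env) = d_env
= 13

13


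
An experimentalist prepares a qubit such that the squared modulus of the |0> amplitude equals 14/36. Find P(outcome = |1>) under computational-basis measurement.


|alpha|^2 = 14/36 = 0.3889
|beta|^2 = 1 - 14/36 = 22/36 = 0.6111
P(|1>) = |beta|^2 = 0.6111

0.6111


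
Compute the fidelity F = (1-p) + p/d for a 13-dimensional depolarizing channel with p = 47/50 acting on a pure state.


F = (1-p) + p/d
= (1 - 0.9400) + 0.9400/13
= 0.0600 + 0.0723
= 0.1323

0.1323


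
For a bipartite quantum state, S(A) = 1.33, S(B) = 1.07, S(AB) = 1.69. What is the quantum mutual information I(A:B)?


I(A:B) = S(A) + S(B) - S(AB)
= 1.33 + 1.07 - 1.69
= 0.7100

0.7100


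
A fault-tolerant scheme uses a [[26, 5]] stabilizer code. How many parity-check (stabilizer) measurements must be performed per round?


For an [[n,k]] stabilizer code:
Number of stabilizer generators = n - k
= 26 - 5
= 21

21


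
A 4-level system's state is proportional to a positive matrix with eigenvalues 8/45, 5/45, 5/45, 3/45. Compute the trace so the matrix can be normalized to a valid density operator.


tr(M) = sum of eigenvalues
= 8/45 + 5/45 + 5/45 + 3/45
= 21/45
= 0.4667

0.4667


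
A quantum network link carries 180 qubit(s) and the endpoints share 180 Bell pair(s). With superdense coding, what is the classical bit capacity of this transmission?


Superdense coding allows 2 classical bits per shared entangled pair.
180 pair(s) -> 2 * 180 = 360 classical bits

360


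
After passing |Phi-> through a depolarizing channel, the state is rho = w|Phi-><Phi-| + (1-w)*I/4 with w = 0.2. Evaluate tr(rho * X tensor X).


|Phi-> = (|00> - |11>)/sqrt(2)
For the pure Bell state, <X_A X_B> = -1 (Bell-state Pauli correlator).
The maximally-mixed part I/4 has tr(I/4 * P tensor P) = 0 for any traceless Pauli P.
So <X_A X_B>_rho = w * (-1) + (1 - w) * 0
= 0.2 * (-1)
= -0.2000

-0.2000


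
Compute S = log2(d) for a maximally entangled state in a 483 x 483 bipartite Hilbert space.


For a maximally entangled state in d x d:
S = log2(d) = log2(483)
= 8.9159

8.9159


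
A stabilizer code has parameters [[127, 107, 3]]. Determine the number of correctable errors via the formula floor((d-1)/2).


Code parameters: [[127, 107, 3]], distance d = 3.
Number of correctable errors = floor((d-1)/2)
= floor((3 - 1)/2)
= floor(2/2)
= 1

1


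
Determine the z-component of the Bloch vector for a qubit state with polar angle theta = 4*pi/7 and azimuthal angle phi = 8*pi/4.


theta = 1.7952, phi = 6.2832
r_z = cos(theta) = -0.2225

-0.2225


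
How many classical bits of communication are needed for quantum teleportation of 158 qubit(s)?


Quantum teleportation requires 2 classical bits per qubit teleported.
158 qubit(s) -> 2 * 158 = 316 classical bits

316


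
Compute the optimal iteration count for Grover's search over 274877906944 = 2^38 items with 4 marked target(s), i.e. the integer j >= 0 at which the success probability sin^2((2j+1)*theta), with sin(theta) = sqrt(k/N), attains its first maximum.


After j Grover iterations the success probability is P(j) = sin^2((2j+1)*theta), where sin(theta) = sqrt(k/N).
N = 2^38 = 274877906944, k = 4
sin(theta) = sqrt(k/N) = 3.814697266e-06
theta = arcsin(sqrt(k/N)) = 3.814697266e-06 rad
P(j) reaches its first maximum when (2j+1)*theta is as close as possible to pi/2, i.e. j = round(pi/(4*theta) - 1/2).
pi/(4*theta) - 1/2 = 205886.9161
(For comparison, the common estimate pi/4 * sqrt(N/k) = 205887.4161; the exact maximiser is used here.)
Optimal iterations = 205887

205887


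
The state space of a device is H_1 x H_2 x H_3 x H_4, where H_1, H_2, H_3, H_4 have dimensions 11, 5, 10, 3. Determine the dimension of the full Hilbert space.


dim(H_1 x H_2 x H_3 x H_4) = 11 * 5 * 10 * 3
= 55 * 10 * 3
= 550 * 3
= 1650

1650


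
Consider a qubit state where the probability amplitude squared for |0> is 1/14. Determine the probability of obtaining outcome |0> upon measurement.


|alpha|^2 = 1/14 = 0.0714
|beta|^2 = 1 - 1/14 = 13/14 = 0.9286
P(|0>) = |alpha|^2 = 0.0714

0.0714


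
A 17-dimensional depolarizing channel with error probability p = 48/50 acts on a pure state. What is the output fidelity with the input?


F = (1-p) + p/d
= (1 - 0.9600) + 0.9600/17
= 0.0400 + 0.0565
= 0.0965

0.0965


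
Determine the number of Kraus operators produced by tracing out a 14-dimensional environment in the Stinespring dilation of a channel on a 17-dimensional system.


Tracing out the environment in an orthonormal basis {|i>_E} gives Kraus operators K_i = <i|_E U |0>_E.
Number of Kraus operators = dim(H_env) = d_env
= 14

14


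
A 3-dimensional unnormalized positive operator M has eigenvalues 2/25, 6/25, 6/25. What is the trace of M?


tr(M) = sum of eigenvalues
= 2/25 + 6/25 + 6/25
= 14/25
= 0.5600

0.5600


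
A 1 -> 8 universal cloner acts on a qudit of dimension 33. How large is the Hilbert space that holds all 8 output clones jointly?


Output space = H^(tensor 8) where dim(H) = 33
dim = 33^8
= 1089 (after 2 factors)
= 35937 (after 3 factors)
= 1185921 (after 4 factors)
= 39135393 (after 5 factors)
= 1291467969 (after 6 factors)
= 42618442977 (after 7 factors)
= 1406408618241 (after 8 factors)
= 1406408618241

1406408618241


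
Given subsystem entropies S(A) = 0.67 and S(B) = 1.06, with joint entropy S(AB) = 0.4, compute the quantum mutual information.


I(A:B) = S(A) + S(B) - S(AB)
= 0.67 + 1.06 - 0.4
= 1.3300

1.3300


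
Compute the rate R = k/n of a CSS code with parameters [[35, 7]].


Code rate R = k/n
= 7/35
= 0.2000

0.2000


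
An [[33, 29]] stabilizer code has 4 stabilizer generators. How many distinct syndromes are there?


Each stabilizer generator gives a binary (+1 or -1) measurement outcome.
With 4 independent generators:
Total syndromes = 2^4
= 16

16


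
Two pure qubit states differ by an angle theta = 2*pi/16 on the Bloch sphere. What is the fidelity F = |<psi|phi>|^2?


For states separated by angle theta on Bloch sphere:
F = cos^2(theta/2)
theta = 2*pi/16 = 0.3927
theta/2 = 0.1963
cos(theta/2) = 0.9808
F = 0.9619

0.9619


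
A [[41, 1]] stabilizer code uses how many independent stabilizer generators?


For an [[n,k]] stabilizer code:
Number of stabilizer generators = n - k
= 41 - 1
= 40

40


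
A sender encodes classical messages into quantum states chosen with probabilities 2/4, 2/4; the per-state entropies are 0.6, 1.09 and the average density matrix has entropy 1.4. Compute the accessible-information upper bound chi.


chi = S(rho) - sum_i p_i * S(rho_i)
Weighted entropy = 2/4 * 0.6 + 2/4 * 1.09
= 0.8450
chi = 1.4 - 0.8450
= 0.5550

0.5550


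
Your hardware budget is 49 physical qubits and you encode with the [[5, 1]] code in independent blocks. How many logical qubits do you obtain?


Each code block uses 5 physical qubits for 1 logical qubit(s).
Number of complete blocks = floor(49 / 5) = 9
Logical qubits = 9 * 1
= 9

9


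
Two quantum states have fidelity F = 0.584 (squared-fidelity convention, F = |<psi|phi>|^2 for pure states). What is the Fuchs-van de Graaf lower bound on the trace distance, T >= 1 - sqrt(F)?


Fuchs-van de Graaf (squared-fidelity convention): 1 - sqrt(F) <= T <= sqrt(1 - F).
Lower bound: T >= 1 - sqrt(F)
sqrt(F) = sqrt(0.584) = 0.7642
T >= 1 - 0.7642
T >= 0.2358

0.2358


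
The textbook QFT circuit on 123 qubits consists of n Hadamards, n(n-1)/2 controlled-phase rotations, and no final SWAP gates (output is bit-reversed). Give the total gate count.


Hadamard gates: 123
Controlled rotations: n*(n-1)/2 = 123*122/2 = 7503
SWAP gates: 0 (omitted)
Total = 123 + 7503
= 7626

7626


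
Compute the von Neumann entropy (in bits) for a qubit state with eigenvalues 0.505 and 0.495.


S = -p*log2(p) - (1-p)*log2(1-p)
p = 0.5050, 1-p = 0.4950
= -0.5050 * log2(0.5050) - 0.4950 * log2(0.4950)
= -(-0.4978) - (-0.5022)
= 0.9999

0.9999


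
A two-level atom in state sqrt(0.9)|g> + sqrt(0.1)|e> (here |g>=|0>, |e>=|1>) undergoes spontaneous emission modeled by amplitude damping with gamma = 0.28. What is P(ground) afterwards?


For amplitude damping with parameter gamma on state sqrt(a)|0> + sqrt(b)|1>:
alpha^2 = 0.9, beta^2 = 0.1
P(|0>) = alpha^2 + gamma * beta^2
= 0.9 + 0.28 * 0.1
= 0.9 + 0.0280
= 0.9280

0.9280


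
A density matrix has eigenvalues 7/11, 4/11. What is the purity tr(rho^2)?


tr(rho^2) = sum of eigenvalues squared
= (7/11)^2 + (4/11)^2
= (49 + 16) / 121
= 65/121
= 0.5372

0.5372


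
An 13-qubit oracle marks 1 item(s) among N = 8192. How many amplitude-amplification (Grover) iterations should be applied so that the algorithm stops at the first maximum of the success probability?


After j Grover iterations the success probability is P(j) = sin^2((2j+1)*theta), where sin(theta) = sqrt(k/N).
N = 2^13 = 8192, k = 1
sin(theta) = sqrt(k/N) = 0.01104854346
theta = arcsin(sqrt(k/N)) = 0.01104876825 rad
P(j) reaches its first maximum when (2j+1)*theta is as close as possible to pi/2, i.e. j = round(pi/(4*theta) - 1/2).
pi/(4*theta) - 1/2 = 70.5847
(For comparison, the common estimate pi/4 * sqrt(N/k) = 71.0861; the exact maximiser is used here.)
Optimal iterations = 71

71


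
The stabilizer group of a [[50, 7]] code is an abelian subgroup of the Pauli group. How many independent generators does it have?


For an [[n,k]] stabilizer code:
Number of stabilizer generators = n - k
= 50 - 7
= 43

43


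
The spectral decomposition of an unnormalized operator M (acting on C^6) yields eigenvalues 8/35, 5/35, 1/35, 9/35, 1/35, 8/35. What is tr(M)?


tr(M) = sum of eigenvalues
= 8/35 + 5/35 + 1/35 + 9/35 + 1/35 + 8/35
= 32/35
= 0.9143

0.9143


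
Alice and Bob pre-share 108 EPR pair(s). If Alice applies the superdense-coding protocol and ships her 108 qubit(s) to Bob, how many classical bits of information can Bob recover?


Superdense coding allows 2 classical bits per shared entangled pair.
108 pair(s) -> 2 * 108 = 216 classical bits

216


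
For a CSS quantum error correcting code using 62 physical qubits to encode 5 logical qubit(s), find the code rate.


Code rate R = k/n
= 5/62
= 0.0806

0.0806


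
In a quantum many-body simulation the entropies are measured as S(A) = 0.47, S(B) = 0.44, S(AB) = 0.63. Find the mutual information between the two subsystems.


I(A:B) = S(A) + S(B) - S(AB)
= 0.47 + 0.44 - 0.63
= 0.2800

0.2800


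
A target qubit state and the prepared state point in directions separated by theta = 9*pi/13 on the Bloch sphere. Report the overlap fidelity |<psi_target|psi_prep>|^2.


For states separated by angle theta on Bloch sphere:
F = cos^2(theta/2)
theta = 9*pi/13 = 2.1749
theta/2 = 1.0875
cos(theta/2) = 0.4647
F = 0.2160

0.2160


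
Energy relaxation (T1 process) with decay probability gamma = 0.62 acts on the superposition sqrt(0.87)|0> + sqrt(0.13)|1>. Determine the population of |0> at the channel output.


For amplitude damping with parameter gamma on state sqrt(a)|0> + sqrt(b)|1>:
alpha^2 = 0.87, beta^2 = 0.13
P(|0>) = alpha^2 + gamma * beta^2
= 0.87 + 0.62 * 0.13
= 0.87 + 0.0806
= 0.9506

0.9506


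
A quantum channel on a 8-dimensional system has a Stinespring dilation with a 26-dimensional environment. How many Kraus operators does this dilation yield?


Tracing out the environment in an orthonormal basis {|i>_E} gives Kraus operators K_i = <i|_E U |0>_E.
Number of Kraus operators = dim(H_env) = d_env
= 26

26


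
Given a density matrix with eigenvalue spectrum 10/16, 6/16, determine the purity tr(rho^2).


tr(rho^2) = sum of eigenvalues squared
= (10/16)^2 + (6/16)^2
= (100 + 36) / 256
= 136/256
= 0.5312

0.5312


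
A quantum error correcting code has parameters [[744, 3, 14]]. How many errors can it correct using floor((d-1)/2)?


Code parameters: [[744, 3, 14]], distance d = 14.
Number of correctable errors = floor((d-1)/2)
= floor((14 - 1)/2)
= floor(13/2)
= 6

6


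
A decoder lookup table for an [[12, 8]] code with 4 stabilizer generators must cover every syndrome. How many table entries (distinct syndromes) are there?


Each stabilizer generator gives a binary (+1 or -1) measurement outcome.
With 4 independent generators:
Total syndromes = 2^4
= 16

16


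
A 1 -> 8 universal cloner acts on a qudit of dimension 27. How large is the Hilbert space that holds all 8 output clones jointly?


Output space = H^(tensor 8) where dim(H) = 27
dim = 27^8
= 729 (after 2 factors)
= 19683 (after 3 factors)
= 531441 (after 4 factors)
= 14348907 (after 5 factors)
= 387420489 (after 6 factors)
= 10460353203 (after 7 factors)
= 282429536481 (after 8 factors)
= 282429536481

282429536481


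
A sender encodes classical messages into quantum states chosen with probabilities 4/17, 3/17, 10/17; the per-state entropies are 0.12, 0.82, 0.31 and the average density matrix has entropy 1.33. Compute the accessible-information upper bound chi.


chi = S(rho) - sum_i p_i * S(rho_i)
Weighted entropy = 4/17 * 0.12 + 3/17 * 0.82 + 10/17 * 0.31
= 0.3553
chi = 1.33 - 0.3553
= 0.9747

0.9747


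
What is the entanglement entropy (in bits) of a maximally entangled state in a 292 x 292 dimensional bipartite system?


For a maximally entangled state in d x d:
S = log2(d) = log2(292)
= 8.1898

8.1898


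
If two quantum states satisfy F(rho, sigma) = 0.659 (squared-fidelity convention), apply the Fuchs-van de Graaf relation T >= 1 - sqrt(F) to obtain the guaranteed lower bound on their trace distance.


Fuchs-van de Graaf (squared-fidelity convention): 1 - sqrt(F) <= T <= sqrt(1 - F).
Lower bound: T >= 1 - sqrt(F)
sqrt(F) = sqrt(0.659) = 0.8118
T >= 1 - 0.8118
T >= 0.1882

0.1882


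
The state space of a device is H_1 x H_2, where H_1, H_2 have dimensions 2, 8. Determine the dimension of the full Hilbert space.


dim(H_1 x H_2) = 2 * 8
= 16

16


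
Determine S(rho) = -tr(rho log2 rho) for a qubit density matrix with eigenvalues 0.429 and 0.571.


S = -p*log2(p) - (1-p)*log2(1-p)
p = 0.4290, 1-p = 0.5710
= -0.4290 * log2(0.4290) - 0.5710 * log2(0.5710)
= -(-0.5238) - (-0.4616)
= 0.9854

0.9854


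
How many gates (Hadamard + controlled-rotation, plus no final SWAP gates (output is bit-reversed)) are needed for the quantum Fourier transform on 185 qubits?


Hadamard gates: 185
Controlled rotations: n*(n-1)/2 = 185*184/2 = 17020
SWAP gates: 0 (omitted)
Total = 185 + 17020
= 17205

17205


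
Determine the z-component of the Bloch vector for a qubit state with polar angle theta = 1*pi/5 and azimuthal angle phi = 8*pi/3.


theta = 0.6283, phi = 8.3776
r_z = cos(theta) = 0.8090

0.8090


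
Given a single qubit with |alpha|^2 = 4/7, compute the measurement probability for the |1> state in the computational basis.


|alpha|^2 = 4/7 = 0.5714
|beta|^2 = 1 - 4/7 = 3/7 = 0.4286
P(|1>) = |beta|^2 = 0.4286

0.4286


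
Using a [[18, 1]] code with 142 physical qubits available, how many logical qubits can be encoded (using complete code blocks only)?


Each code block uses 18 physical qubits for 1 logical qubit(s).
Number of complete blocks = floor(142 / 18) = 7
Logical qubits = 7 * 1
= 7

7


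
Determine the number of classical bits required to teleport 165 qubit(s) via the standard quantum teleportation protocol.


Quantum teleportation requires 2 classical bits per qubit teleported.
165 qubit(s) -> 2 * 165 = 330 classical bits

330


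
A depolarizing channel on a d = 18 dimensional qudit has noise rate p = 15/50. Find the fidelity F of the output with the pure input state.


F = (1-p) + p/d
= (1 - 0.3000) + 0.3000/18
= 0.7000 + 0.0167
= 0.7167

0.7167


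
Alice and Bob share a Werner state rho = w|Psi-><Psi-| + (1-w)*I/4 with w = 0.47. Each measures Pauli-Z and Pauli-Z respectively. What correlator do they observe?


|Psi-> = (|01> - |10>)/sqrt(2)
For the pure Bell state, <Z_A Z_B> = -1 (Bell-state Pauli correlator).
The maximally-mixed part I/4 has tr(I/4 * P tensor P) = 0 for any traceless Pauli P.
So <Z_A Z_B>_rho = w * (-1) + (1 - w) * 0
= 0.47 * (-1)
= -0.4700

-0.4700


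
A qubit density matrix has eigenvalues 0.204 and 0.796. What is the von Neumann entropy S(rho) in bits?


S = -p*log2(p) - (1-p)*log2(1-p)
p = 0.2040, 1-p = 0.7960
= -0.2040 * log2(0.2040) - 0.7960 * log2(0.7960)
= -(-0.4678) - (-0.2620)
= 0.7299

0.7299


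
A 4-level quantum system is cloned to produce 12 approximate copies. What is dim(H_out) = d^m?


Output space = H^(tensor 12) where dim(H) = 4
dim = 4^12
= 16 (after 2 factors)
= 64 (after 3 factors)
= 256 (after 4 factors)
= 1024 (after 5 factors)
= 4096 (after 6 factors)
= 16384 (after 7 factors)
= 65536 (after 8 factors)
= 262144 (after 9 factors)
= 1048576 (after 10 factors)
= 4194304 (after 11 factors)
= 16777216 (after 12 factors)
= 16777216

16777216


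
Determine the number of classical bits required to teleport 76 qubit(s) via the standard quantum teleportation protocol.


Quantum teleportation requires 2 classical bits per qubit teleported.
76 qubit(s) -> 2 * 76 = 152 classical bits

152


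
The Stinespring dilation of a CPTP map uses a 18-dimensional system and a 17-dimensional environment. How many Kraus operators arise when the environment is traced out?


Tracing out the environment in an orthonormal basis {|i>_E} gives Kraus operators K_i = <i|_E U |0>_E.
Number of Kraus operators = dim(H_env) = d_env
= 17

17


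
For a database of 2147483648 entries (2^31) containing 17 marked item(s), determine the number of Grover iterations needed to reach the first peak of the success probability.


After j Grover iterations the success probability is P(j) = sin^2((2j+1)*theta), where sin(theta) = sqrt(k/N).
N = 2^31 = 2147483648, k = 17
sin(theta) = sqrt(k/N) = 8.8973265e-05
theta = arcsin(sqrt(k/N)) = 8.897326511e-05 rad
P(j) reaches its first maximum when (2j+1)*theta is as close as possible to pi/2, i.e. j = round(pi/(4*theta) - 1/2).
pi/(4*theta) - 1/2 = 8826.8501
(For comparison, the common estimate pi/4 * sqrt(N/k) = 8827.3501; the exact maximiser is used here.)
Optimal iterations = 8827

8827


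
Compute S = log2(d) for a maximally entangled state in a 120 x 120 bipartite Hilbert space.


For a maximally entangled state in d x d:
S = log2(d) = log2(120)
= 6.9069

6.9069


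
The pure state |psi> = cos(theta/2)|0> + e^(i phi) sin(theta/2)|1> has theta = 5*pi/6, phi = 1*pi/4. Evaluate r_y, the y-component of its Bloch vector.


theta = 2.6180, phi = 0.7854
r_y = sin(theta)*sin(phi) = 0.5000 * 0.7071
r_y = 0.3536

0.3536


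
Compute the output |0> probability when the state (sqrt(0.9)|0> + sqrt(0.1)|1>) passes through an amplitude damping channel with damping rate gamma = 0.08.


For amplitude damping with parameter gamma on state sqrt(a)|0> + sqrt(b)|1>:
alpha^2 = 0.9, beta^2 = 0.1
P(|0>) = alpha^2 + gamma * beta^2
= 0.9 + 0.08 * 0.1
= 0.9 + 0.0080
= 0.9080

0.9080


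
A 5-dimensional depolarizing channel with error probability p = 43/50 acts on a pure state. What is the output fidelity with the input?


F = (1-p) + p/d
= (1 - 0.8600) + 0.8600/5
= 0.1400 + 0.1720
= 0.3120

0.3120


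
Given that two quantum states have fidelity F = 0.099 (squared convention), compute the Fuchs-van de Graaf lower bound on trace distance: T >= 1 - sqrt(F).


Fuchs-van de Graaf (squared-fidelity convention): 1 - sqrt(F) <= T <= sqrt(1 - F).
Lower bound: T >= 1 - sqrt(F)
sqrt(F) = sqrt(0.099) = 0.3146
T >= 1 - 0.3146
T >= 0.6854

0.6854


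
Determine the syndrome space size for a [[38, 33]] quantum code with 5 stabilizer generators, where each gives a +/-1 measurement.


Each stabilizer generator gives a binary (+1 or -1) measurement outcome.
With 5 independent generators:
Total syndromes = 2^5
= 32

32


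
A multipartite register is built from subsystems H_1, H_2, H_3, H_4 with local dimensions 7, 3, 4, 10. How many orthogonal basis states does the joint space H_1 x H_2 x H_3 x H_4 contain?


dim(H_1 x H_2 x H_3 x H_4) = 7 * 3 * 4 * 10
= 21 * 4 * 10
= 84 * 10
= 840

840


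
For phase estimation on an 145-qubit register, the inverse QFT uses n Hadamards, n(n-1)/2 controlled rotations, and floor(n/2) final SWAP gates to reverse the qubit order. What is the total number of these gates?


Hadamard gates: 145
Controlled rotations: n*(n-1)/2 = 145*144/2 = 10440
SWAP gates: floor(n/2) = floor(145/2) = 72
Total = 145 + 10440 + 72
= 10657

10657


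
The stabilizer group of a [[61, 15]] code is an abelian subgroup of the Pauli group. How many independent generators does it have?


For an [[n,k]] stabilizer code:
Number of stabilizer generators = n - k
= 61 - 15
= 46

46


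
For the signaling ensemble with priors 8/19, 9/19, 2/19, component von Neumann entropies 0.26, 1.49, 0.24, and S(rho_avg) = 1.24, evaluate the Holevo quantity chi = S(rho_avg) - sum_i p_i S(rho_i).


chi = S(rho) - sum_i p_i * S(rho_i)
Weighted entropy = 8/19 * 0.26 + 9/19 * 1.49 + 2/19 * 0.24
= 0.8405
chi = 1.24 - 0.8405
= 0.3995

0.3995


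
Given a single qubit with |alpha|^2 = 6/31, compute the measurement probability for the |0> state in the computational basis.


|alpha|^2 = 6/31 = 0.1935
|beta|^2 = 1 - 6/31 = 25/31 = 0.8065
P(|0>) = |alpha|^2 = 0.1935

0.1935


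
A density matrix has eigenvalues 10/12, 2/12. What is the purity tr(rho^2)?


tr(rho^2) = sum of eigenvalues squared
= (10/12)^2 + (2/12)^2
= (100 + 4) / 144
= 104/144
= 0.7222

0.7222


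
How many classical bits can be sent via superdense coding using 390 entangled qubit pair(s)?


Superdense coding allows 2 classical bits per shared entangled pair.
390 pair(s) -> 2 * 390 = 780 classical bits

780


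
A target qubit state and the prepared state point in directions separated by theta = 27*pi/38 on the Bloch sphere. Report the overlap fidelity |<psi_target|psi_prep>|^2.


For states separated by angle theta on Bloch sphere:
F = cos^2(theta/2)
theta = 27*pi/38 = 2.2322
theta/2 = 1.1161
cos(theta/2) = 0.4392
F = 0.1929

0.1929


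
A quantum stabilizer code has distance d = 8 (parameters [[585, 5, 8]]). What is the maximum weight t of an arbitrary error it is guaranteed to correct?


Code parameters: [[585, 5, 8]], distance d = 8.
Number of correctable errors = floor((d-1)/2)
= floor((8 - 1)/2)
= floor(7/2)
= 3

3


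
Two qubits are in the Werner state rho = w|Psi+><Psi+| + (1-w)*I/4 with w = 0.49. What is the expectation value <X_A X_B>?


|Psi+> = (|01> + |10>)/sqrt(2)
For the pure Bell state, <X_A X_B> = +1 (Bell-state Pauli correlator).
The maximally-mixed part I/4 has tr(I/4 * P tensor P) = 0 for any traceless Pauli P.
So <X_A X_B>_rho = w * (+1) + (1 - w) * 0
= 0.49 * (+1)
= 0.4900

0.4900


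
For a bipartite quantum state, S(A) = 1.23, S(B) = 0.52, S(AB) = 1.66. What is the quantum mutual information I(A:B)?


I(A:B) = S(A) + S(B) - S(AB)
= 1.23 + 0.52 - 1.66
= 0.0900

0.0900


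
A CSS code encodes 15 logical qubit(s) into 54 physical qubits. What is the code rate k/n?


Code rate R = k/n
= 15/54
= 0.2778

0.2778


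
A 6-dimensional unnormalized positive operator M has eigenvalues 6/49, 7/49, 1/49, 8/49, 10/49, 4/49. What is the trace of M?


tr(M) = sum of eigenvalues
= 6/49 + 7/49 + 1/49 + 8/49 + 10/49 + 4/49
= 36/49
= 0.7347

0.7347


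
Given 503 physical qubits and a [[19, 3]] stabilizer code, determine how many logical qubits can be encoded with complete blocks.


Each code block uses 19 physical qubits for 3 logical qubit(s).
Number of complete blocks = floor(503 / 19) = 26
Logical qubits = 26 * 3
= 78

78


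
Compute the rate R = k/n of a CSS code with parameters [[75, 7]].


Code rate R = k/n
= 7/75
= 0.0933

0.0933


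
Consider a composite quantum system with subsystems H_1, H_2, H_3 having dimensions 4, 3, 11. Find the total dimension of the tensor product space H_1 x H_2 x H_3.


dim(H_1 x H_2 x H_3) = 4 * 3 * 11
= 12 * 11
= 132

132


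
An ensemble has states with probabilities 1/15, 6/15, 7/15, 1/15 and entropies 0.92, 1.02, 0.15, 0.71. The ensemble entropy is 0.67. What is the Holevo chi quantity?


chi = S(rho) - sum_i p_i * S(rho_i)
Weighted entropy = 1/15 * 0.92 + 6/15 * 1.02 + 7/15 * 0.15 + 1/15 * 0.71
= 0.5867
chi = 0.67 - 0.5867
= 0.0833

0.0833


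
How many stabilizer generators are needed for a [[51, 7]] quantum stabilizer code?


For an [[n,k]] stabilizer code:
Number of stabilizer generators = n - k
= 51 - 7
= 44

44


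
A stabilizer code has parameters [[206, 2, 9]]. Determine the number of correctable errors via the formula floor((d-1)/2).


Code parameters: [[206, 2, 9]], distance d = 9.
Number of correctable errors = floor((d-1)/2)
= floor((9 - 1)/2)
= floor(8/2)
= 4

4


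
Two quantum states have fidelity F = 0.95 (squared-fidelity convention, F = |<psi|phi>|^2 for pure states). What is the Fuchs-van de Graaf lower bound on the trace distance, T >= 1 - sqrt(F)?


Fuchs-van de Graaf (squared-fidelity convention): 1 - sqrt(F) <= T <= sqrt(1 - F).
Lower bound: T >= 1 - sqrt(F)
sqrt(F) = sqrt(0.95) = 0.9747
T >= 1 - 0.9747
T >= 0.0253

0.0253


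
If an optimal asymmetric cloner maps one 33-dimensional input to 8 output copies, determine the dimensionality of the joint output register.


Output space = H^(tensor 8) where dim(H) = 33
dim = 33^8
= 1089 (after 2 factors)
= 35937 (after 3 factors)
= 1185921 (after 4 factors)
= 39135393 (after 5 factors)
= 1291467969 (after 6 factors)
= 42618442977 (after 7 factors)
= 1406408618241 (after 8 factors)
= 1406408618241

1406408618241


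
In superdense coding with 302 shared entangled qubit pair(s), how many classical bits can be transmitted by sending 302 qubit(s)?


Superdense coding allows 2 classical bits per shared entangled pair.
302 pair(s) -> 2 * 302 = 604 classical bits

604


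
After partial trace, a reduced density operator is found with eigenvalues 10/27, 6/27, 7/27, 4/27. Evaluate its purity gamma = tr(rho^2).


tr(rho^2) = sum of eigenvalues squared
= (10/27)^2 + (6/27)^2 + (7/27)^2 + (4/27)^2
= (100 + 36 + 49 + 16) / 729
= 201/729
= 0.2757

0.2757


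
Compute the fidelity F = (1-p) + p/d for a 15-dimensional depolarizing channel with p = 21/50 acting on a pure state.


F = (1-p) + p/d
= (1 - 0.4200) + 0.4200/15
= 0.5800 + 0.0280
= 0.6080

0.6080


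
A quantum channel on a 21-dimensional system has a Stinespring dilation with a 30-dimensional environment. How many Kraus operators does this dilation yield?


Tracing out the environment in an orthonormal basis {|i>_E} gives Kraus operators K_i = <i|_E U |0>_E.
Number of Kraus operators = dim(H_env) = d_env
= 30

30


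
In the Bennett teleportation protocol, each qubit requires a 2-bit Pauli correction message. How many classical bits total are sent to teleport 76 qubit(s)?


Quantum teleportation requires 2 classical bits per qubit teleported.
76 qubit(s) -> 2 * 76 = 152 classical bits

152


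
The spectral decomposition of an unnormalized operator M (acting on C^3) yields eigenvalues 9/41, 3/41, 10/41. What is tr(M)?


tr(M) = sum of eigenvalues
= 9/41 + 3/41 + 10/41
= 22/41
= 0.5366

0.5366


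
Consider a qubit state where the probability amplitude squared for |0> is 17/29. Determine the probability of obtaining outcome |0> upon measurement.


|alpha|^2 = 17/29 = 0.5862
|beta|^2 = 1 - 17/29 = 12/29 = 0.4138
P(|0>) = |alpha|^2 = 0.5862

0.5862


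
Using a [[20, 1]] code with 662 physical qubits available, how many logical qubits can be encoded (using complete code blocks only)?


Each code block uses 20 physical qubits for 1 logical qubit(s).
Number of complete blocks = floor(662 / 20) = 33
Logical qubits = 33 * 1
= 33

33


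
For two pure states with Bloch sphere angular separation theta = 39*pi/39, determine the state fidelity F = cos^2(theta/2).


For states separated by angle theta on Bloch sphere:
F = cos^2(theta/2)
theta = 39*pi/39 = 3.1416
theta/2 = 1.5708
cos(theta/2) = 0.0000
F = 0.0000

0.0000


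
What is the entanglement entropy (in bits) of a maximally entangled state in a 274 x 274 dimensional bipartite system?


For a maximally entangled state in d x d:
S = log2(d) = log2(274)
= 8.0980

8.0980


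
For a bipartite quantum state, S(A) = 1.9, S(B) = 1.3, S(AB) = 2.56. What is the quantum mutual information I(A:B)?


I(A:B) = S(A) + S(B) - S(AB)
= 1.9 + 1.3 - 2.56
= 0.6400

0.6400


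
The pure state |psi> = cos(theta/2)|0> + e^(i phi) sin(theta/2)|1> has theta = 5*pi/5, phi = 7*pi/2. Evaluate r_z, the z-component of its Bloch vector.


theta = 3.1416, phi = 10.9956
r_z = cos(theta) = -1.0000

-1.0000


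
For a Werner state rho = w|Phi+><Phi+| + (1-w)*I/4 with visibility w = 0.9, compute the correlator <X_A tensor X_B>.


|Phi+> = (|00> + |11>)/sqrt(2)
For the pure Bell state, <X_A X_B> = +1 (Bell-state Pauli correlator).
The maximally-mixed part I/4 has tr(I/4 * P tensor P) = 0 for any traceless Pauli P.
So <X_A X_B>_rho = w * (+1) + (1 - w) * 0
= 0.9 * (+1)
= 0.9000

0.9000


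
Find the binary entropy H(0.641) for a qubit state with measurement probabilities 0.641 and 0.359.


S = -p*log2(p) - (1-p)*log2(1-p)
p = 0.6410, 1-p = 0.3590
= -0.6410 * log2(0.6410) - 0.3590 * log2(0.3590)
= -(-0.4113) - (-0.5306)
= 0.9418

0.9418


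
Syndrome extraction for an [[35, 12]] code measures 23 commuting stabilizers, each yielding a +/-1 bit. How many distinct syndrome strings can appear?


Each stabilizer generator gives a binary (+1 or -1) measurement outcome.
With 23 independent generators:
Total syndromes = 2^23
= 8388608

8388608


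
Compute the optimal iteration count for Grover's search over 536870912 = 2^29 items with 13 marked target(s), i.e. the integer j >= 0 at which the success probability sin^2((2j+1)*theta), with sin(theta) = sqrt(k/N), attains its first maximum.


After j Grover iterations the success probability is P(j) = sin^2((2j+1)*theta), where sin(theta) = sqrt(k/N).
N = 2^29 = 536870912, k = 13
sin(theta) = sqrt(k/N) = 0.0001556097264
theta = arcsin(sqrt(k/N)) = 0.000155609727 rad
P(j) reaches its first maximum when (2j+1)*theta is as close as possible to pi/2, i.e. j = round(pi/(4*theta) - 1/2).
pi/(4*theta) - 1/2 = 5046.7305
(For comparison, the common estimate pi/4 * sqrt(N/k) = 5047.2305; the exact maximiser is used here.)
Optimal iterations = 5047

5047


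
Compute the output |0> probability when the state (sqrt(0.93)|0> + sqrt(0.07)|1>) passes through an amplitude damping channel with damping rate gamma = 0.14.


For amplitude damping with parameter gamma on state sqrt(a)|0> + sqrt(b)|1>:
alpha^2 = 0.93, beta^2 = 0.07
P(|0>) = alpha^2 + gamma * beta^2
= 0.93 + 0.14 * 0.07
= 0.93 + 0.0098
= 0.9398

0.9398


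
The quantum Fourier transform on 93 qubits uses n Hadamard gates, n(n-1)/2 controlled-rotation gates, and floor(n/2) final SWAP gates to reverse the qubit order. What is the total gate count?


Hadamard gates: 93
Controlled rotations: n*(n-1)/2 = 93*92/2 = 4278
SWAP gates: floor(n/2) = floor(93/2) = 46
Total = 93 + 4278 + 46
= 4417

4417


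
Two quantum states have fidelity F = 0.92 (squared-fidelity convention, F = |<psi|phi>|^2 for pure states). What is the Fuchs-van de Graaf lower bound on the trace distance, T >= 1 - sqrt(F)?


Fuchs-van de Graaf (squared-fidelity convention): 1 - sqrt(F) <= T <= sqrt(1 - F).
Lower bound: T >= 1 - sqrt(F)
sqrt(F) = sqrt(0.92) = 0.9592
T >= 1 - 0.9592
T >= 0.0408

0.0408


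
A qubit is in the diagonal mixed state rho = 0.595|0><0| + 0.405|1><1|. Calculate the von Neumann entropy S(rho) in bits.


S = -p*log2(p) - (1-p)*log2(1-p)
p = 0.5950, 1-p = 0.4050
= -0.5950 * log2(0.5950) - 0.4050 * log2(0.4050)
= -(-0.4457) - (-0.5281)
= 0.9738

0.9738


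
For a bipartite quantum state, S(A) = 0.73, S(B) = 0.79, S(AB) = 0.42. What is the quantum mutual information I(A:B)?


I(A:B) = S(A) + S(B) - S(AB)
= 0.73 + 0.79 - 0.42
= 1.1000

1.1000
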